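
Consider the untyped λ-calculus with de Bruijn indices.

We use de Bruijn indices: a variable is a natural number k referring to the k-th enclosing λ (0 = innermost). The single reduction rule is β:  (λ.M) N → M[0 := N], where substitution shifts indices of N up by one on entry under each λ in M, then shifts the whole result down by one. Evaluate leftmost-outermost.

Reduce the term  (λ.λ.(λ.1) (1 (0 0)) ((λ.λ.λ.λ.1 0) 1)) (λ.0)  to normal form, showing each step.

  start: (λ.λ.(λ.1) (1 (0 0)) ((λ.λ.λ.λ.1 0) 1)) (λ.0)
  →1  λ.(λ.1) ((λ.0) (0 0)) ((λ.λ.λ.λ.1 0) (λ.0))
  →2  λ.0 ((λ.λ.λ.λ.1 0) (λ.0))
  →3  λ.0 (λ.λ.λ.1 0)

Answer: normal form = λ.0 (λ.λ.λ.1 0)  (in 3 steps)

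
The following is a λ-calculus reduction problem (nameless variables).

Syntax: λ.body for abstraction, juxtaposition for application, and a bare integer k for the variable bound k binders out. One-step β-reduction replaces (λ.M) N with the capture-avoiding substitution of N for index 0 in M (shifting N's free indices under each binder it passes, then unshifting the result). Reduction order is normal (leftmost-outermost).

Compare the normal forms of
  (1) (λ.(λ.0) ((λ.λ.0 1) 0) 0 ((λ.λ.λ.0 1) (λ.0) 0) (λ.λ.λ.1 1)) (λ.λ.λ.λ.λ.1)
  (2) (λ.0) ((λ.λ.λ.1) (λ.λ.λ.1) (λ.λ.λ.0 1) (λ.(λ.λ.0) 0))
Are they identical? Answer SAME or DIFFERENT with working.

Term A:
  start: (λ.(λ.0) ((λ.λ.0 1) 0) 0 ((λ.λ.λ.0 1) (λ.0) 0) (λ.λ.λ.1 1)) (λ.λ.λ.λ.λ.1)
  step 1: (λ.0) ((λ.λ.0 1) (λ.λ.λ.λ.λ.1)) (λ.λ.λ.λ.λ.1) ((λ.λ.λ.0 1) (λ.0) (λ.λ.λ.λ.λ.1)) (λ.λ.λ.1 1)
  step 2: (λ.λ.0 1) (λ.λ.λ.λ.λ.1) (λ.λ.λ.λ.λ.1) ((λ.λ.λ.0 1) (λ.0) (λ.λ.λ.λ.λ.1)) (λ.λ.λ.1 1)
  step 3: (λ.0 (λ.λ.λ.λ.λ.1)) (λ.λ.λ.λ.λ.1) ((λ.λ.λ.0 1) (λ.0) (λ.λ.λ.λ.λ.1)) (λ.λ.λ.1 1)
  step 4: (λ.λ.λ.λ.λ.1) (λ.λ.λ.λ.λ.1) ((λ.λ.λ.0 1) (λ.0) (λ.λ.λ.λ.λ.1)) (λ.λ.λ.1 1)
  step 5: (λ.λ.λ.λ.1) ((λ.λ.λ.0 1) (λ.0) (λ.λ.λ.λ.λ.1)) (λ.λ.λ.1 1)
  step 6: (λ.λ.λ.1) (λ.λ.λ.1 1)
  step 7: λ.λ.1

Term B:
  start: (λ.0) ((λ.λ.λ.1) (λ.λ.λ.1) (λ.λ.λ.0 1) (λ.(λ.λ.0) 0))
  step 1: (λ.λ.λ.1) (λ.λ.λ.1) (λ.λ.λ.0 1) (λ.(λ.λ.0) 0)
  step 2: (λ.λ.1) (λ.λ.λ.0 1) (λ.(λ.λ.0) 0)
  step 3: (λ.λ.λ.λ.0 1) (λ.(λ.λ.0) 0)
  step 4: λ.λ.λ.0 1

Answer: DIFFERENT — A ⇓ λ.λ.1, B ⇓ λ.λ.λ.0 1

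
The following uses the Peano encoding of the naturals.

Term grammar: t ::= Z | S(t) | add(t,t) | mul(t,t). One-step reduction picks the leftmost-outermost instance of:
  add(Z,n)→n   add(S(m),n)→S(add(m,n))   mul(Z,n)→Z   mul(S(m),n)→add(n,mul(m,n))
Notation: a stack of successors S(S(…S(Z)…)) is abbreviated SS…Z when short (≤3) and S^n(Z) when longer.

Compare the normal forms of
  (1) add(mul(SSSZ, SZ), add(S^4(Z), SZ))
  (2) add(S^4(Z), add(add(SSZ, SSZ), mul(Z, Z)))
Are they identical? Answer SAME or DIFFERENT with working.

Answer: SAME — A ⇓ S^8(Z), B ⇓ S^8(Z)

Derivation:
Term A:
  start: add(mul(SSSZ, SZ), add(S^4(Z), SZ))
  →1  add(add(SZ, mul(SSZ, SZ)), add(S^4(Z), SZ))
  →2  add(S(add(Z, mul(SSZ, SZ))), add(S^4(Z), SZ))
  →3  S(add(add(Z, mul(SSZ, SZ)), add(S^4(Z), SZ)))
  →4  S(add(mul(SSZ, SZ), add(S^4(Z), SZ)))
  →5  S(add(add(SZ, mul(SZ, SZ)), add(S^4(Z), SZ)))
  →6  S(add(S(add(Z, mul(SZ, SZ))), add(S^4(Z), SZ)))
  →7  S(S(add(add(Z, mul(SZ, SZ)), add(S^4(Z), SZ))))
  →8  S(S(add(mul(SZ, SZ), add(S^4(Z), SZ))))
  →9  S(S(add(add(SZ, mul(Z, SZ)), add(S^4(Z), SZ))))
  →10  S(S(add(S(add(Z, mul(Z, SZ))), add(S^4(Z), SZ))))
  →11  S(S(S(add(add(Z, mul(Z, SZ)), add(S^4(Z), SZ)))))
  →12  S(S(S(add(mul(Z, SZ), add(S^4(Z), SZ)))))
  →13  S(S(S(add(Z, add(S^4(Z), SZ)))))
  →14  S(S(S(add(S^4(Z), SZ))))
  →15  S(S(S(S(add(SSSZ, SZ)))))
  →16  S(S(S(S(S(add(SSZ, SZ))))))
  →17  S(S(S(S(S(S(add(SZ, SZ)))))))
  →18  S(S(S(S(S(S(S(add(Z, SZ))))))))
  →19  S^8(Z)

Term B:
  start: add(S^4(Z), add(add(SSZ, SSZ), mul(Z, Z)))
  →1  S(add(SSSZ, add(add(SSZ, SSZ), mul(Z, Z))))
  →2  S(S(add(SSZ, add(add(SSZ, SSZ), mul(Z, Z)))))
  →3  S(S(S(add(SZ, add(add(SSZ, SSZ), mul(Z, Z))))))
  →4  S(S(S(S(add(Z, add(add(SSZ, SSZ), mul(Z, Z)))))))
  →5  S(S(S(S(add(add(SSZ, SSZ), mul(Z, Z))))))
  →6  S(S(S(S(add(S(add(SZ, SSZ)), mul(Z, Z))))))
  →7  S(S(S(S(S(add(add(SZ, SSZ), mul(Z, Z)))))))
  →8  S(S(S(S(S(add(S(add(Z, SSZ)), mul(Z, Z)))))))
  →9  S(S(S(S(S(S(add(add(Z, SSZ), mul(Z, Z))))))))
  →10  S(S(S(S(S(S(add(SSZ, mul(Z, Z))))))))
  →11  S(S(S(S(S(S(S(add(SZ, mul(Z, Z)))))))))
  →12  S(S(S(S(S(S(S(S(add(Z, mul(Z, Z))))))))))
  →13  S(S(S(S(S(S(S(S(mul(Z, Z)))))))))
  →14  S^8(Z)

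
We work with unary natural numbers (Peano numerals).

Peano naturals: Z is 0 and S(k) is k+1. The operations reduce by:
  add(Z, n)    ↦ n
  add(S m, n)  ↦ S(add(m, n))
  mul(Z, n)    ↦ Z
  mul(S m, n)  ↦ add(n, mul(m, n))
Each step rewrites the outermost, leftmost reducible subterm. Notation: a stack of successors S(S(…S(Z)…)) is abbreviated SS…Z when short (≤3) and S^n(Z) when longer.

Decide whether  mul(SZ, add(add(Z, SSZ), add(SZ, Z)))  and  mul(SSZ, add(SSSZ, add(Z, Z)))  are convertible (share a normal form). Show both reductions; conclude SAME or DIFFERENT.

Answer: DIFFERENT — A ⇓ SSSZ, B ⇓ S^6(Z)

Reduction:
Term A:
  start: mul(SZ, add(add(Z, SSZ), add(SZ, Z)))
  step 1: add(add(add(Z, SSZ), add(SZ, Z)), mul(Z, add(add(Z, SSZ), add(SZ, Z))))
  step 2: add(add(SSZ, add(SZ, Z)), mul(Z, add(add(Z, SSZ), add(SZ, Z))))
  step 3: add(S(add(SZ, add(SZ, Z))), mul(Z, add(add(Z, SSZ), add(SZ, Z))))
  step 4: S(add(add(SZ, add(SZ, Z)), mul(Z, add(add(Z, SSZ), add(SZ, Z)))))
  step 5: S(add(S(add(Z, add(SZ, Z))), mul(Z, add(add(Z, SSZ), add(SZ, Z)))))
  step 6: S(S(add(add(Z, add(SZ, Z)), mul(Z, add(add(Z, SSZ), add(SZ, Z))))))
  step 7: S(S(add(add(SZ, Z), mul(Z, add(add(Z, SSZ), add(SZ, Z))))))
  step 8: S(S(add(S(add(Z, Z)), mul(Z, add(add(Z, SSZ), add(SZ, Z))))))
  step 9: S(S(S(add(add(Z, Z), mul(Z, add(add(Z, SSZ), add(SZ, Z)))))))
  step 10: S(S(S(add(Z, mul(Z, add(add(Z, SSZ), add(SZ, Z)))))))
  step 11: S(S(S(mul(Z, add(add(Z, SSZ), add(SZ, Z))))))
  step 12: SSSZ

Term B:
  start: mul(SSZ, add(SSSZ, add(Z, Z)))
  step 1: add(add(SSSZ, add(Z, Z)), mul(SZ, add(SSSZ, add(Z, Z))))
  step 2: add(S(add(SSZ, add(Z, Z))), mul(SZ, add(SSSZ, add(Z, Z))))
  step 3: S(add(add(SSZ, add(Z, Z)), mul(SZ, add(SSSZ, add(Z, Z)))))
  step 4: S(add(S(add(SZ, add(Z, Z))), mul(SZ, add(SSSZ, add(Z, Z)))))
  step 5: S(S(add(add(SZ, add(Z, Z)), mul(SZ, add(SSSZ, add(Z, Z))))))
  step 6: S(S(add(S(add(Z, add(Z, Z))), mul(SZ, add(SSSZ, add(Z, Z))))))
  step 7: S(S(S(add(add(Z, add(Z, Z)), mul(SZ, add(SSSZ, add(Z, Z)))))))
  step 8: S(S(S(add(add(Z, Z), mul(SZ, add(SSSZ, add(Z, Z)))))))
  step 9: S(S(S(add(Z, mul(SZ, add(SSSZ, add(Z, Z)))))))
  step 10: S(S(S(mul(SZ, add(SSSZ, add(Z, Z))))))
  step 11: S(S(S(add(add(SSSZ, add(Z, Z)), mul(Z, add(SSSZ, add(Z, Z)))))))
  step 12: S(S(S(add(S(add(SSZ, add(Z, Z))), mul(Z, add(SSSZ, add(Z, Z)))))))
  step 13: S(S(S(S(add(add(SSZ, add(Z, Z)), mul(Z, add(SSSZ, add(Z, Z))))))))
  step 14: S(S(S(S(add(S(add(SZ, add(Z, Z))), mul(Z, add(SSSZ, add(Z, Z))))))))
  step 15: S(S(S(S(S(add(add(SZ, add(Z, Z)), mul(Z, add(SSSZ, add(Z, Z)))))))))
  step 16: S(S(S(S(S(add(S(add(Z, add(Z, Z))), mul(Z, add(SSSZ, add(Z, Z)))))))))
  step 17: S(S(S(S(S(S(add(add(Z, add(Z, Z)), mul(Z, add(SSSZ, add(Z, Z))))))))))
  step 18: S(S(S(S(S(S(add(add(Z, Z), mul(Z, add(SSSZ, add(Z, Z))))))))))
  step 19: S(S(S(S(S(S(add(Z, mul(Z, add(SSSZ, add(Z, Z))))))))))
  step 20: S(S(S(S(S(S(mul(Z, add(SSSZ, add(Z, Z)))))))))
  step 21: S^6(Z)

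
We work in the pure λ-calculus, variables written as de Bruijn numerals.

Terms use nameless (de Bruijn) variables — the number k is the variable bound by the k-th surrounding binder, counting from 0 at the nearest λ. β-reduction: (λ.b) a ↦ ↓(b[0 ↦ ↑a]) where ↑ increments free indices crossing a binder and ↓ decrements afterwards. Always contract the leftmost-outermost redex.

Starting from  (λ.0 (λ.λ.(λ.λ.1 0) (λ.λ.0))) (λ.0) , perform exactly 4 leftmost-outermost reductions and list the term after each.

Answer: after 4 steps: λ.λ.λ.λ.0

Reduction:
  start: (λ.0 (λ.λ.(λ.λ.1 0) (λ.λ.0))) (λ.0)
  →1  (λ.0) (λ.λ.(λ.λ.1 0) (λ.λ.0))
  →2  λ.λ.(λ.λ.1 0) (λ.λ.0)
  →3  λ.λ.λ.(λ.λ.0) 0
  →4  λ.λ.λ.λ.0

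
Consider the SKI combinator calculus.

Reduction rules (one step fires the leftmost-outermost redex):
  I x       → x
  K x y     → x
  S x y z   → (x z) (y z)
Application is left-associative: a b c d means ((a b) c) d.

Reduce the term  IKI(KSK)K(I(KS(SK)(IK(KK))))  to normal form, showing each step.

Answer: normal form = K(S(K(KK)))  (in 6 steps)

Reduction:
  start: IKI(KSK)K(I(KS(SK)(IK(KK))))
  step 1: KI(KSK)K(I(KS(SK)(IK(KK))))
  step 2: IK(I(KS(SK)(IK(KK))))
  step 3: K(I(KS(SK)(IK(KK))))
  step 4: K(KS(SK)(IK(KK)))
  step 5: K(S(IK(KK)))
  step 6: K(S(K(KK)))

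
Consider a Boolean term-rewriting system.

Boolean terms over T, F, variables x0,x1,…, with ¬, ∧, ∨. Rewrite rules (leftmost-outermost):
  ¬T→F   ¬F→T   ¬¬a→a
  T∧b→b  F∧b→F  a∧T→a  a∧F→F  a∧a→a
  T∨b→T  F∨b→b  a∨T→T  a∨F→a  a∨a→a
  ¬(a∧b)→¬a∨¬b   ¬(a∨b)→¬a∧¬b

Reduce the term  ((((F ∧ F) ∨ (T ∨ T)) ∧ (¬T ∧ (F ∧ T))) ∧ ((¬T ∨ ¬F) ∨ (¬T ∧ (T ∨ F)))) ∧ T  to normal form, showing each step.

  start: ((((F ∧ F) ∨ (T ∨ T)) ∧ (¬T ∧ (F ∧ T))) ∧ ((¬T ∨ ¬F) ∨ (¬T ∧ (T ∨ F)))) ∧ T
  [1] (((F ∧ F) ∨ (T ∨ T)) ∧ (¬T ∧ (F ∧ T))) ∧ ((¬T ∨ ¬F) ∨ (¬T ∧ (T ∨ F)))
  [2] ((F ∨ (T ∨ T)) ∧ (¬T ∧ (F ∧ T))) ∧ ((¬T ∨ ¬F) ∨ (¬T ∧ (T ∨ F)))
  [3] ((T ∨ T) ∧ (¬T ∧ (F ∧ T))) ∧ ((¬T ∨ ¬F) ∨ (¬T ∧ (T ∨ F)))
  [4] (T ∧ (¬T ∧ (F ∧ T))) ∧ ((¬T ∨ ¬F) ∨ (¬T ∧ (T ∨ F)))
  [5] (¬T ∧ (F ∧ T)) ∧ ((¬T ∨ ¬F) ∨ (¬T ∧ (T ∨ F)))
  [6] (F ∧ (F ∧ T)) ∧ ((¬T ∨ ¬F) ∨ (¬T ∧ (T ∨ F)))
  [7] F ∧ ((¬T ∨ ¬F) ∨ (¬T ∧ (T ∨ F)))
  [8] F

Answer: normal form = F  (in 8 steps)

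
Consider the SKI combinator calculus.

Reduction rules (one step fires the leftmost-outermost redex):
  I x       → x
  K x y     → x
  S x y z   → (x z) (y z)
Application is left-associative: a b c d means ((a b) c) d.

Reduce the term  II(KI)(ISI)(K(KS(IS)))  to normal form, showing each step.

  start: II(KI)(ISI)(K(KS(IS)))
  step 1: I(KI)(ISI)(K(KS(IS)))
  step 2: KI(ISI)(K(KS(IS)))
  step 3: I(K(KS(IS)))
  step 4: K(KS(IS))
  step 5: KS

Answer: normal form = KS  (in 5 steps)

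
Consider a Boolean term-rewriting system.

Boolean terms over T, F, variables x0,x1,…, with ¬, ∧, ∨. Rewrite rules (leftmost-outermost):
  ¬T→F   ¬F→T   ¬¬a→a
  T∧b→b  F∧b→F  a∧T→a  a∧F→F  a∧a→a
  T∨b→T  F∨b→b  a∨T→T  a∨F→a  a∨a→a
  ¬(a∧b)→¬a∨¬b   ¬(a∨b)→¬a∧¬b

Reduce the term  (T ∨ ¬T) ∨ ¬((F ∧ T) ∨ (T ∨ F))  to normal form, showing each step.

  start: (T ∨ ¬T) ∨ ¬((F ∧ T) ∨ (T ∨ F))
  [1] T ∨ ¬((F ∧ T) ∨ (T ∨ F))
  [2] T

Answer: normal form = T  (in 2 steps)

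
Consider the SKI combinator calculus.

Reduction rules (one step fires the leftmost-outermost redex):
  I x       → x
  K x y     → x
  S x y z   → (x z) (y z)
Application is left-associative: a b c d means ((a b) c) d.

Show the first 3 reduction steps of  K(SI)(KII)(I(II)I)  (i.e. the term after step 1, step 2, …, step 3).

Answer: after 3 steps: SI(II)

Reduction:
  start: K(SI)(KII)(I(II)I)
  →1  SI(I(II)I)
  →2  SI(III)
  →3  SI(II)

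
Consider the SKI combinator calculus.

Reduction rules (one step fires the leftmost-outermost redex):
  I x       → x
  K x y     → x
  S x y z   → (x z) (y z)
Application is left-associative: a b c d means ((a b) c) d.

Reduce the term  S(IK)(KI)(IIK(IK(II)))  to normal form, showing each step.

Answer: normal form = K(KI)  (in 7 steps)

Reduction:
  start: S(IK)(KI)(IIK(IK(II)))
  [1] IK(IIK(IK(II)))(KI(IIK(IK(II))))
  [2] K(IIK(IK(II)))(KI(IIK(IK(II))))
  [3] IIK(IK(II))
  [4] IK(IK(II))
  [5] K(IK(II))
  [6] K(K(II))
  [7] K(KI)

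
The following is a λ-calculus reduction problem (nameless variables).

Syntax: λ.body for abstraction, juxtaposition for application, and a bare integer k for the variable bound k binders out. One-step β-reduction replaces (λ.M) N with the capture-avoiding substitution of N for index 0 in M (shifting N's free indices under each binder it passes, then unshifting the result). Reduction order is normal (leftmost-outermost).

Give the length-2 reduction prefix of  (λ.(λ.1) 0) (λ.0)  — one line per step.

  start: (λ.(λ.1) 0) (λ.0)
  [1] (λ.λ.0) (λ.0)
  [2] λ.0

Answer: after 2 steps: λ.0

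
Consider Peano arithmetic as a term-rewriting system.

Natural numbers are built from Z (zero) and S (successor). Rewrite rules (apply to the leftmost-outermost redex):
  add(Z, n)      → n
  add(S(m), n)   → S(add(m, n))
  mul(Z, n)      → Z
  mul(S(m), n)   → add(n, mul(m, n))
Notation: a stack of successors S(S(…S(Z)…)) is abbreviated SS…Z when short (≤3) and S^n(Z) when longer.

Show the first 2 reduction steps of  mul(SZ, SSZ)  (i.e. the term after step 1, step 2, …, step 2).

  start: mul(SZ, SSZ)
  step 1: add(SSZ, mul(Z, SSZ))
  step 2: S(add(SZ, mul(Z, SSZ)))

Answer: after 2 steps: S(add(SZ, mul(Z, SSZ)))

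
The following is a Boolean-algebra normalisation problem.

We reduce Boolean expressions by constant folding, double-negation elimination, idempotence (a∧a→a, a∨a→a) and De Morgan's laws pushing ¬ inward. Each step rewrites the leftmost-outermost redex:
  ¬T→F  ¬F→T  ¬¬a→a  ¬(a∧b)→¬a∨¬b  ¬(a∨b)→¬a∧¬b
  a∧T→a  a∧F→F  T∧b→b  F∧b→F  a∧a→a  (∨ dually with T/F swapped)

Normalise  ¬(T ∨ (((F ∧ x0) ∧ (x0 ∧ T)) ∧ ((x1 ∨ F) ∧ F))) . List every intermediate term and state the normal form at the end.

  start: ¬(T ∨ (((F ∧ x0) ∧ (x0 ∧ T)) ∧ ((x1 ∨ F) ∧ F)))
  [1] ¬T ∧ ¬(((F ∧ x0) ∧ (x0 ∧ T)) ∧ ((x1 ∨ F) ∧ F))
  [2] F ∧ ¬(((F ∧ x0) ∧ (x0 ∧ T)) ∧ ((x1 ∨ F) ∧ F))
  [3] F

Answer: normal form = F  (in 3 steps)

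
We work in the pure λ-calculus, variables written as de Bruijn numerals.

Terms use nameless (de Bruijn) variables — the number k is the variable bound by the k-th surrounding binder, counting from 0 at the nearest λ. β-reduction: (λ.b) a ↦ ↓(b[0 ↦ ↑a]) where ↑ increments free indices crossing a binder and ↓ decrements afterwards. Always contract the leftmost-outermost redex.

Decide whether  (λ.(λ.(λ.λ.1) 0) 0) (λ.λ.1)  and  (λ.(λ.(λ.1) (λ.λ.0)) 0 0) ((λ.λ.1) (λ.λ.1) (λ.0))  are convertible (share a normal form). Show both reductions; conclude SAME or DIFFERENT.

Term A:
  start: (λ.(λ.(λ.λ.1) 0) 0) (λ.λ.1)
  step 1: (λ.(λ.λ.1) 0) (λ.λ.1)
  step 2: (λ.λ.1) (λ.λ.1)
  step 3: λ.λ.λ.1

Term B:
  start: (λ.(λ.(λ.1) (λ.λ.0)) 0 0) ((λ.λ.1) (λ.λ.1) (λ.0))
  step 1: (λ.(λ.1) (λ.λ.0)) ((λ.λ.1) (λ.λ.1) (λ.0)) ((λ.λ.1) (λ.λ.1) (λ.0))
  step 2: (λ.(λ.λ.1) (λ.λ.1) (λ.0)) (λ.λ.0) ((λ.λ.1) (λ.λ.1) (λ.0))
  step 3: (λ.λ.1) (λ.λ.1) (λ.0) ((λ.λ.1) (λ.λ.1) (λ.0))
  step 4: (λ.λ.λ.1) (λ.0) ((λ.λ.1) (λ.λ.1) (λ.0))
  step 5: (λ.λ.1) ((λ.λ.1) (λ.λ.1) (λ.0))
  step 6: λ.(λ.λ.1) (λ.λ.1) (λ.0)
  step 7: λ.(λ.λ.λ.1) (λ.0)
  step 8: λ.λ.λ.1

Answer: SAME — A ⇓ λ.λ.λ.1, B ⇓ λ.λ.λ.1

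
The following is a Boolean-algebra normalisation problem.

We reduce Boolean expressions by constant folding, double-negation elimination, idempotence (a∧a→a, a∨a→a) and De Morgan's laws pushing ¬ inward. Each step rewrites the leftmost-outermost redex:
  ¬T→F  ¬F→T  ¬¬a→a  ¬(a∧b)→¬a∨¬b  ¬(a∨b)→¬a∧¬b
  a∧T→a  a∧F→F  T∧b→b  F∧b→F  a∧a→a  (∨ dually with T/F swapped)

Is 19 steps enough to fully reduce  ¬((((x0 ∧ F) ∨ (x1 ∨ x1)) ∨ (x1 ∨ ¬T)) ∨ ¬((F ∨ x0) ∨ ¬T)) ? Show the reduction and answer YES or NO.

  start: ¬((((x0 ∧ F) ∨ (x1 ∨ x1)) ∨ (x1 ∨ ¬T)) ∨ ¬((F ∨ x0) ∨ ¬T))
  step 1: ¬(((x0 ∧ F) ∨ (x1 ∨ x1)) ∨ (x1 ∨ ¬T)) ∧ ¬¬((F ∨ x0) ∨ ¬T)
  step 2: (¬((x0 ∧ F) ∨ (x1 ∨ x1)) ∧ ¬(x1 ∨ ¬T)) ∧ ¬¬((F ∨ x0) ∨ ¬T)
  step 3: ((¬(x0 ∧ F) ∧ ¬(x1 ∨ x1)) ∧ ¬(x1 ∨ ¬T)) ∧ ¬¬((F ∨ x0) ∨ ¬T)
  step 4: (((¬x0 ∨ ¬F) ∧ ¬(x1 ∨ x1)) ∧ ¬(x1 ∨ ¬T)) ∧ ¬¬((F ∨ x0) ∨ ¬T)
  step 5: (((¬x0 ∨ T) ∧ ¬(x1 ∨ x1)) ∧ ¬(x1 ∨ ¬T)) ∧ ¬¬((F ∨ x0) ∨ ¬T)
  step 6: ((T ∧ ¬(x1 ∨ x1)) ∧ ¬(x1 ∨ ¬T)) ∧ ¬¬((F ∨ x0) ∨ ¬T)
  step 7: (¬(x1 ∨ x1) ∧ ¬(x1 ∨ ¬T)) ∧ ¬¬((F ∨ x0) ∨ ¬T)
  step 8: ((¬x1 ∧ ¬x1) ∧ ¬(x1 ∨ ¬T)) ∧ ¬¬((F ∨ x0) ∨ ¬T)
  step 9: (¬x1 ∧ ¬(x1 ∨ ¬T)) ∧ ¬¬((F ∨ x0) ∨ ¬T)
  step 10: (¬x1 ∧ (¬x1 ∧ ¬¬T)) ∧ ¬¬((F ∨ x0) ∨ ¬T)
  step 11: (¬x1 ∧ (¬x1 ∧ T)) ∧ ¬¬((F ∨ x0) ∨ ¬T)
  step 12: (¬x1 ∧ ¬x1) ∧ ¬¬((F ∨ x0) ∨ ¬T)
  step 13: ¬x1 ∧ ¬¬((F ∨ x0) ∨ ¬T)
  step 14: ¬x1 ∧ ((F ∨ x0) ∨ ¬T)
  step 15: ¬x1 ∧ (x0 ∨ ¬T)
  step 16: ¬x1 ∧ (x0 ∨ F)
  step 17: ¬x1 ∧ x0

Answer: YES — reaches normal form ¬x1 ∧ x0 in 17 ≤ 19 steps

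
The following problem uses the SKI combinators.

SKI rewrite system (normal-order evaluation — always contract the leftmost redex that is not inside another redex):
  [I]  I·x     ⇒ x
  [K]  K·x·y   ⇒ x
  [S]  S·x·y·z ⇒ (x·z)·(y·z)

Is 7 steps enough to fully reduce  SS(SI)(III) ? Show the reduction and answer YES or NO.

  start: SS(SI)(III)
  step 1: S(III)(SI(III))
  step 2: S(II)(SI(III))
  step 3: SI(SI(III))
  step 4: SI(SI(II))
  step 5: SI(SII)

Answer: YES — reaches normal form SI(SII) in 5 ≤ 7 steps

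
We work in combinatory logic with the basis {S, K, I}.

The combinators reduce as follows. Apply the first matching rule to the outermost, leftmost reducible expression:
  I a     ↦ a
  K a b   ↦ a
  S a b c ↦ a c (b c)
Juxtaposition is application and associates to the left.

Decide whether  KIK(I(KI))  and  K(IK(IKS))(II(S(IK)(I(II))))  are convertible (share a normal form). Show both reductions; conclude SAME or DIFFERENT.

Answer: DIFFERENT — A ⇓ KI, B ⇓ K(KS)

Derivation:
Term A:
  start: KIK(I(KI))
  step 1: I(I(KI))
  step 2: I(KI)
  step 3: KI

Term B:
  start: K(IK(IKS))(II(S(IK)(I(II))))
  step 1: IK(IKS)
  step 2: K(IKS)
  step 3: K(KS)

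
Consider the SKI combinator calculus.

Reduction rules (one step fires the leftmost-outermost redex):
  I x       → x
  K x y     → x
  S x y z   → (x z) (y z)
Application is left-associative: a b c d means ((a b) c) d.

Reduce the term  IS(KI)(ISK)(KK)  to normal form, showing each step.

Answer: normal form = SK(KK)  (in 5 steps)

Working:
  start: IS(KI)(ISK)(KK)
  step 1: S(KI)(ISK)(KK)
  step 2: KI(KK)(ISK(KK))
  step 3: I(ISK(KK))
  step 4: ISK(KK)
  step 5: SK(KK)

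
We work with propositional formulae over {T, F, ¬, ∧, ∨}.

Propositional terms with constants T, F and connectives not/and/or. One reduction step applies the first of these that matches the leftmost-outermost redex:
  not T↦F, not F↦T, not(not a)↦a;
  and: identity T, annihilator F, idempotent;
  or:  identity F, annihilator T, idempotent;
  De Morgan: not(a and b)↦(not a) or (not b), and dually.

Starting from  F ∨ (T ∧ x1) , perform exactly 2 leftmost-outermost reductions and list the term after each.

Answer: after 2 steps: x1

Reduction:
  start: F ∨ (T ∧ x1)
  [1] T ∧ x1
  [2] x1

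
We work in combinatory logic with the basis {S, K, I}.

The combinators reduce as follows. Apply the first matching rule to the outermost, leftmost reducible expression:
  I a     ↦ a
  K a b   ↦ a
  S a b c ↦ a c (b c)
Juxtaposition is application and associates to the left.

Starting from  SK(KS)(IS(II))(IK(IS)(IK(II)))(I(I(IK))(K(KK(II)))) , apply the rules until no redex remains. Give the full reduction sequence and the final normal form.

Answer: normal form = KK  (in 11 steps)

Derivation:
  start: SK(KS)(IS(II))(IK(IS)(IK(II)))(I(I(IK))(K(KK(II))))
  [1] K(IS(II))(KS(IS(II)))(IK(IS)(IK(II)))(I(I(IK))(K(KK(II))))
  [2] IS(II)(IK(IS)(IK(II)))(I(I(IK))(K(KK(II))))
  [3] S(II)(IK(IS)(IK(II)))(I(I(IK))(K(KK(II))))
  [4] II(I(I(IK))(K(KK(II))))(IK(IS)(IK(II))(I(I(IK))(K(KK(II)))))
  [5] I(I(I(IK))(K(KK(II))))(IK(IS)(IK(II))(I(I(IK))(K(KK(II)))))
  [6] I(I(IK))(K(KK(II)))(IK(IS)(IK(II))(I(I(IK))(K(KK(II)))))
  [7] I(IK)(K(KK(II)))(IK(IS)(IK(II))(I(I(IK))(K(KK(II)))))
  [8] IK(K(KK(II)))(IK(IS)(IK(II))(I(I(IK))(K(KK(II)))))
  [9] K(K(KK(II)))(IK(IS)(IK(II))(I(I(IK))(K(KK(II)))))
  [10] K(KK(II))
  [11] KK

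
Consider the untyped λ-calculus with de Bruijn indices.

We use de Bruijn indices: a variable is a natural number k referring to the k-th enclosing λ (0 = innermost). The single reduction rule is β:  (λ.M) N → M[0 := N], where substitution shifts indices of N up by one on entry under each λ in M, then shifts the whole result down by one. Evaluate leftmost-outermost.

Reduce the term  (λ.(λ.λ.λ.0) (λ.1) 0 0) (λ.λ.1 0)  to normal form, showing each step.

  start: (λ.(λ.λ.λ.0) (λ.1) 0 0) (λ.λ.1 0)
  [1] (λ.λ.λ.0) (λ.λ.λ.1 0) (λ.λ.1 0) (λ.λ.1 0)
  [2] (λ.λ.0) (λ.λ.1 0) (λ.λ.1 0)
  [3] (λ.0) (λ.λ.1 0)
  [4] λ.λ.1 0

Answer: normal form = λ.λ.1 0  (in 4 steps)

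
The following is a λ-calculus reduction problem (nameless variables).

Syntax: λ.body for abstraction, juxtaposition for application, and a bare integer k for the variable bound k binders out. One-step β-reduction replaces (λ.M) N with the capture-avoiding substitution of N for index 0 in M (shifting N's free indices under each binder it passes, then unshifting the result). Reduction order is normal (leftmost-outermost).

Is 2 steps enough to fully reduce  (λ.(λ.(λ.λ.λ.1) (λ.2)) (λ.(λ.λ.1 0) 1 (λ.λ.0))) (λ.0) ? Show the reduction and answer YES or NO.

  start: (λ.(λ.(λ.λ.λ.1) (λ.2)) (λ.(λ.λ.1 0) 1 (λ.λ.0))) (λ.0)
  →1  (λ.(λ.λ.λ.1) (λ.λ.0)) (λ.(λ.λ.1 0) (λ.0) (λ.λ.0))
  →2  (λ.λ.λ.1) (λ.λ.0)

Answer: NO — after 2 steps the term is (λ.λ.λ.1) (λ.λ.0), not yet normal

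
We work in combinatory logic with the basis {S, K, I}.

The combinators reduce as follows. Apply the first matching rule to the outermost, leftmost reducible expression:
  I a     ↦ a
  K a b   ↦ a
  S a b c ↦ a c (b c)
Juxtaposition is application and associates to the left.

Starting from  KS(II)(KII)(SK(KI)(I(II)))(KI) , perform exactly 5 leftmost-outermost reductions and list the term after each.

Answer: after 5 steps: I

Reduction:
  start: KS(II)(KII)(SK(KI)(I(II)))(KI)
  step 1: S(KII)(SK(KI)(I(II)))(KI)
  step 2: KII(KI)(SK(KI)(I(II))(KI))
  step 3: I(KI)(SK(KI)(I(II))(KI))
  step 4: KI(SK(KI)(I(II))(KI))
  step 5: I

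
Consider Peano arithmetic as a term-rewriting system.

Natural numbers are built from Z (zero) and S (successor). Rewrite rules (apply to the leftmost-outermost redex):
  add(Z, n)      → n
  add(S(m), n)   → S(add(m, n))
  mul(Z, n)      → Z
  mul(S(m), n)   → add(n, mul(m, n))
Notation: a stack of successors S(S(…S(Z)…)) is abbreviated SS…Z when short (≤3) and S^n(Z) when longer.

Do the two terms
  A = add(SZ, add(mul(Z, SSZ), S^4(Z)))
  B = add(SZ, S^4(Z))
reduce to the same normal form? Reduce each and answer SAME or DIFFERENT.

Term A:
  start: add(SZ, add(mul(Z, SSZ), S^4(Z)))
  step 1: S(add(Z, add(mul(Z, SSZ), S^4(Z))))
  step 2: S(add(mul(Z, SSZ), S^4(Z)))
  step 3: S(add(Z, S^4(Z)))
  step 4: S^5(Z)

Term B:
  start: add(SZ, S^4(Z))
  step 1: S(add(Z, S^4(Z)))
  step 2: S^5(Z)

Answer: SAME — A ⇓ S^5(Z), B ⇓ S^5(Z)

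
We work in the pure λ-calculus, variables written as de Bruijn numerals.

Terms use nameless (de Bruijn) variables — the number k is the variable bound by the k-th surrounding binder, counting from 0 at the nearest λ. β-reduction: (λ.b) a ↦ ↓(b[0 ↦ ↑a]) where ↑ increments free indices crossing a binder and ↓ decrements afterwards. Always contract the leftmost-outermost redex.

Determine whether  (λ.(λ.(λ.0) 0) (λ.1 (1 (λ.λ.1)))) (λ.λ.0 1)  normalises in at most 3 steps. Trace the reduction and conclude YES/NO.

  start: (λ.(λ.(λ.0) 0) (λ.1 (1 (λ.λ.1)))) (λ.λ.0 1)
  step 1: (λ.(λ.0) 0) (λ.(λ.λ.0 1) ((λ.λ.0 1) (λ.λ.1)))
  step 2: (λ.0) (λ.(λ.λ.0 1) ((λ.λ.0 1) (λ.λ.1)))
  step 3: λ.(λ.λ.0 1) ((λ.λ.0 1) (λ.λ.1))

Answer: NO — after 3 steps the term is λ.(λ.λ.0 1) ((λ.λ.0 1) (λ.λ.1)), not yet normal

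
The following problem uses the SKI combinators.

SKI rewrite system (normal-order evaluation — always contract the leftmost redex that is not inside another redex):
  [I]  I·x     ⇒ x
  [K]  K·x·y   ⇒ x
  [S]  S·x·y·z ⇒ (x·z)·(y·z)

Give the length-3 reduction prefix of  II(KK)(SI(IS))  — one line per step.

Answer: after 3 steps: K

Derivation:
  start: II(KK)(SI(IS))
  step 1: I(KK)(SI(IS))
  step 2: KK(SI(IS))
  step 3: K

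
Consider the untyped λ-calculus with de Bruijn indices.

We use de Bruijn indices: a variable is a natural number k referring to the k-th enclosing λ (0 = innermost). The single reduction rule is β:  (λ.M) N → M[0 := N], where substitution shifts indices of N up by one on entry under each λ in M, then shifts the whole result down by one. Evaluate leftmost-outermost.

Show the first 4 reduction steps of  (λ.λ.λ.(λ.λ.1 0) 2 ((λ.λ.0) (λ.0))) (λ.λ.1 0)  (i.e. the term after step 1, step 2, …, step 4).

Answer: after 4 steps: λ.λ.λ.(λ.λ.0) (λ.0) 0

Derivation:
  start: (λ.λ.λ.(λ.λ.1 0) 2 ((λ.λ.0) (λ.0))) (λ.λ.1 0)
  [1] λ.λ.(λ.λ.1 0) (λ.λ.1 0) ((λ.λ.0) (λ.0))
  [2] λ.λ.(λ.(λ.λ.1 0) 0) ((λ.λ.0) (λ.0))
  [3] λ.λ.(λ.λ.1 0) ((λ.λ.0) (λ.0))
  [4] λ.λ.λ.(λ.λ.0) (λ.0) 0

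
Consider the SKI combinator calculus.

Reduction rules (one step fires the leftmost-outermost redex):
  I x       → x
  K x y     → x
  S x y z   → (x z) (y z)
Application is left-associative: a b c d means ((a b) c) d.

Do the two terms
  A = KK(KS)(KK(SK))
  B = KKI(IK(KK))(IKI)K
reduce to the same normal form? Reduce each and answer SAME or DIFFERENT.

Term A:
  start: KK(KS)(KK(SK))
  →1  K(KK(SK))
  →2  KK

Term B:
  start: KKI(IK(KK))(IKI)K
  →1  K(IK(KK))(IKI)K
  →2  IK(KK)K
  →3  K(KK)K
  →4  KK

Answer: SAME — A ⇓ KK, B ⇓ KK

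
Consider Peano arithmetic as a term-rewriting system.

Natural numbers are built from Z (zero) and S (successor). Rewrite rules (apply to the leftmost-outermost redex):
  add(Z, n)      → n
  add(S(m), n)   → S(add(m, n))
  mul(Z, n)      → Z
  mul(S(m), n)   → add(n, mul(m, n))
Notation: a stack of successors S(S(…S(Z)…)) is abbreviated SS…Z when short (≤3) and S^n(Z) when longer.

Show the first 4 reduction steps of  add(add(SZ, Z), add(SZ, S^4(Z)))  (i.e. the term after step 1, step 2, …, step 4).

  start: add(add(SZ, Z), add(SZ, S^4(Z)))
  [1] add(S(add(Z, Z)), add(SZ, S^4(Z)))
  [2] S(add(add(Z, Z), add(SZ, S^4(Z))))
  [3] S(add(Z, add(SZ, S^4(Z))))
  [4] S(add(SZ, S^4(Z)))

Answer: after 4 steps: S(add(SZ, S^4(Z)))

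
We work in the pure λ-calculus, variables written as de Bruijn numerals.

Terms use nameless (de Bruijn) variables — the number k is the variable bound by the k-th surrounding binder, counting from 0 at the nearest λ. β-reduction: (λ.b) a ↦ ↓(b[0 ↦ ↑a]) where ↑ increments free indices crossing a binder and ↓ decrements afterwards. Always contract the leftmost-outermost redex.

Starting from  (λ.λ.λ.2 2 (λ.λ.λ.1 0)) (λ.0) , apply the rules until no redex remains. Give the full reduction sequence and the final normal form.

Answer: normal form = λ.λ.λ.λ.λ.1 0  (in 3 steps)

Working:
  start: (λ.λ.λ.2 2 (λ.λ.λ.1 0)) (λ.0)
  [1] λ.λ.(λ.0) (λ.0) (λ.λ.λ.1 0)
  [2] λ.λ.(λ.0) (λ.λ.λ.1 0)
  [3] λ.λ.λ.λ.λ.1 0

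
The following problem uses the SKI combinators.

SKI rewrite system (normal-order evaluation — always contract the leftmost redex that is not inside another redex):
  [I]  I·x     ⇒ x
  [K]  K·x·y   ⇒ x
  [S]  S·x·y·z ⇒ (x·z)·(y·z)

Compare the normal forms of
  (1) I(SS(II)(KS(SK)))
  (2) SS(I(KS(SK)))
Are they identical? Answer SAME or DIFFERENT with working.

Term A:
  start: I(SS(II)(KS(SK)))
  →1  SS(II)(KS(SK))
  →2  S(KS(SK))(II(KS(SK)))
  →3  SS(II(KS(SK)))
  →4  SS(I(KS(SK)))
  →5  SS(KS(SK))
  →6  SSS

Term B:
  start: SS(I(KS(SK)))
  →1  SS(KS(SK))
  →2  SSS

Answer: SAME — A ⇓ SSS, B ⇓ SSS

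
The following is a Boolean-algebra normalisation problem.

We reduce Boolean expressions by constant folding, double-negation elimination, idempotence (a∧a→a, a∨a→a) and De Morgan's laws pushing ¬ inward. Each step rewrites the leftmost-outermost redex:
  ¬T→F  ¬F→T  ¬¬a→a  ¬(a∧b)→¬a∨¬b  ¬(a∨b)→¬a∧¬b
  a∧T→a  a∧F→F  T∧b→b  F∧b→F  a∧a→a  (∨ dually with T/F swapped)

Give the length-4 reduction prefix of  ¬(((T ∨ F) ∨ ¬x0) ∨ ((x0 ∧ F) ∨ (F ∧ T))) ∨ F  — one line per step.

Answer: after 4 steps: ((¬T ∧ ¬F) ∧ ¬¬x0) ∧ ¬((x0 ∧ F) ∨ (F ∧ T))

Working:
  start: ¬(((T ∨ F) ∨ ¬x0) ∨ ((x0 ∧ F) ∨ (F ∧ T))) ∨ F
  →1  ¬(((T ∨ F) ∨ ¬x0) ∨ ((x0 ∧ F) ∨ (F ∧ T)))
  →2  ¬((T ∨ F) ∨ ¬x0) ∧ ¬((x0 ∧ F) ∨ (F ∧ T))
  →3  (¬(T ∨ F) ∧ ¬¬x0) ∧ ¬((x0 ∧ F) ∨ (F ∧ T))
  →4  ((¬T ∧ ¬F) ∧ ¬¬x0) ∧ ¬((x0 ∧ F) ∨ (F ∧ T))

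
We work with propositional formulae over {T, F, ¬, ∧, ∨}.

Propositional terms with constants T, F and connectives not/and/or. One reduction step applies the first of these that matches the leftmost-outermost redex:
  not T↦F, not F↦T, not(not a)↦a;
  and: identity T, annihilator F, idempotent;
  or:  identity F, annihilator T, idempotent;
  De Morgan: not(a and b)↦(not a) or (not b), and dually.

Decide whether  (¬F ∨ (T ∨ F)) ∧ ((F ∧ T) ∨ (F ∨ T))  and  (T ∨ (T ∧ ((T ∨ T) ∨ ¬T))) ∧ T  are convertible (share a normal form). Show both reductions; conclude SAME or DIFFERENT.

Term A:
  start: (¬F ∨ (T ∨ F)) ∧ ((F ∧ T) ∨ (F ∨ T))
  [1] (T ∨ (T ∨ F)) ∧ ((F ∧ T) ∨ (F ∨ T))
  [2] T ∧ ((F ∧ T) ∨ (F ∨ T))
  [3] (F ∧ T) ∨ (F ∨ T)
  [4] F ∨ (F ∨ T)
  [5] F ∨ T
  [6] T

Term B:
  start: (T ∨ (T ∧ ((T ∨ T) ∨ ¬T))) ∧ T
  [1] T ∨ (T ∧ ((T ∨ T) ∨ ¬T))
  [2] T

Answer: SAME — A ⇓ T, B ⇓ T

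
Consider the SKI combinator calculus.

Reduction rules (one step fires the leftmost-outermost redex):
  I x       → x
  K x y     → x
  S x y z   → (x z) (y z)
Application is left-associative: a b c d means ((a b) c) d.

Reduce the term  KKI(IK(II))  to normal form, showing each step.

Answer: normal form = K(KI)  (in 3 steps)

Reduction:
  start: KKI(IK(II))
  step 1: K(IK(II))
  step 2: K(K(II))
  step 3: K(KI)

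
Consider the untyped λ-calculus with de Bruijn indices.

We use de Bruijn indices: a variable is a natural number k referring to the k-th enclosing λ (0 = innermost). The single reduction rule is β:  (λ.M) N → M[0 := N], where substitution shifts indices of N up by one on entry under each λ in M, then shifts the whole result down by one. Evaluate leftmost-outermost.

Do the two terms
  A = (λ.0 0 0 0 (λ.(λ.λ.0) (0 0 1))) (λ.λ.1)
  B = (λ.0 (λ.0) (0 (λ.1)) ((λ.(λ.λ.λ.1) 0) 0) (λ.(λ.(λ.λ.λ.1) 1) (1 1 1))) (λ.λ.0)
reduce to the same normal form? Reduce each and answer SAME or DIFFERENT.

Term A:
  start: (λ.0 0 0 0 (λ.(λ.λ.0) (0 0 1))) (λ.λ.1)
  step 1: (λ.λ.1) (λ.λ.1) (λ.λ.1) (λ.λ.1) (λ.(λ.λ.0) (0 0 (λ.λ.1)))
  step 2: (λ.λ.λ.1) (λ.λ.1) (λ.λ.1) (λ.(λ.λ.0) (0 0 (λ.λ.1)))
  step 3: (λ.λ.1) (λ.λ.1) (λ.(λ.λ.0) (0 0 (λ.λ.1)))
  step 4: (λ.λ.λ.1) (λ.(λ.λ.0) (0 0 (λ.λ.1)))
  step 5: λ.λ.1

Term B:
  start: (λ.0 (λ.0) (0 (λ.1)) ((λ.(λ.λ.λ.1) 0) 0) (λ.(λ.(λ.λ.λ.1) 1) (1 1 1))) (λ.λ.0)
  step 1: (λ.λ.0) (λ.0) ((λ.λ.0) (λ.λ.λ.0)) ((λ.(λ.λ.λ.1) 0) (λ.λ.0)) (λ.(λ.(λ.λ.λ.1) 1) ((λ.λ.0) (λ.λ.0) (λ.λ.0)))
  step 2: (λ.0) ((λ.λ.0) (λ.λ.λ.0)) ((λ.(λ.λ.λ.1) 0) (λ.λ.0)) (λ.(λ.(λ.λ.λ.1) 1) ((λ.λ.0) (λ.λ.0) (λ.λ.0)))
  step 3: (λ.λ.0) (λ.λ.λ.0) ((λ.(λ.λ.λ.1) 0) (λ.λ.0)) (λ.(λ.(λ.λ.λ.1) 1) ((λ.λ.0) (λ.λ.0) (λ.λ.0)))
  step 4: (λ.0) ((λ.(λ.λ.λ.1) 0) (λ.λ.0)) (λ.(λ.(λ.λ.λ.1) 1) ((λ.λ.0) (λ.λ.0) (λ.λ.0)))
  step 5: (λ.(λ.λ.λ.1) 0) (λ.λ.0) (λ.(λ.(λ.λ.λ.1) 1) ((λ.λ.0) (λ.λ.0) (λ.λ.0)))
  step 6: (λ.λ.λ.1) (λ.λ.0) (λ.(λ.(λ.λ.λ.1) 1) ((λ.λ.0) (λ.λ.0) (λ.λ.0)))
  step 7: (λ.λ.1) (λ.(λ.(λ.λ.λ.1) 1) ((λ.λ.0) (λ.λ.0) (λ.λ.0)))
  step 8: λ.λ.(λ.(λ.λ.λ.1) 1) ((λ.λ.0) (λ.λ.0) (λ.λ.0))
  step 9: λ.λ.(λ.λ.λ.1) 0
  step 10: λ.λ.λ.λ.1

Answer: DIFFERENT — A ⇓ λ.λ.1, B ⇓ λ.λ.λ.λ.1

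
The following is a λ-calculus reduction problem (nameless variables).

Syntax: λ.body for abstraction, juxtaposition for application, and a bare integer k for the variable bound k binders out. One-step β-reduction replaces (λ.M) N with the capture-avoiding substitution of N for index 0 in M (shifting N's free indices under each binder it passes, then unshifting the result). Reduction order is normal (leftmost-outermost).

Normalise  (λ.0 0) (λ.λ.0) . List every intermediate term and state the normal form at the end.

Answer: normal form = λ.0  (in 2 steps)

Derivation:
  start: (λ.0 0) (λ.λ.0)
  step 1: (λ.λ.0) (λ.λ.0)
  step 2: λ.0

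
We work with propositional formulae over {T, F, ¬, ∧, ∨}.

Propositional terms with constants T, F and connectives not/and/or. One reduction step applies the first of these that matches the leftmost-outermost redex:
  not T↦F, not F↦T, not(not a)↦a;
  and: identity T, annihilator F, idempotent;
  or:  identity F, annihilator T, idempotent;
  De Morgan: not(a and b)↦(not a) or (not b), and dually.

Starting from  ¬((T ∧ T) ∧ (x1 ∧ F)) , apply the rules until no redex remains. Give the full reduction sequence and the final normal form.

  start: ¬((T ∧ T) ∧ (x1 ∧ F))
  [1] ¬(T ∧ T) ∨ ¬(x1 ∧ F)
  [2] (¬T ∨ ¬T) ∨ ¬(x1 ∧ F)
  [3] ¬T ∨ ¬(x1 ∧ F)
  [4] F ∨ ¬(x1 ∧ F)
  [5] ¬(x1 ∧ F)
  [6] ¬x1 ∨ ¬F
  [7] ¬x1 ∨ T
  [8] T

Answer: normal form = T  (in 8 steps)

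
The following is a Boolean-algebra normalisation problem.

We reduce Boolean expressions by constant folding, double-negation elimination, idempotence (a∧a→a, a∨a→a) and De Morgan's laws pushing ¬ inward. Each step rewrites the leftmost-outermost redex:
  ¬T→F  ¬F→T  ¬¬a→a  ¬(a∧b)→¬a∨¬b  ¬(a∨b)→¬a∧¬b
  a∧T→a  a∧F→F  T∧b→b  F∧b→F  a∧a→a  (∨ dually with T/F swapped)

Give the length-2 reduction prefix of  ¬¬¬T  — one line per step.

Answer: after 2 steps: F

Working:
  start: ¬¬¬T
  →1  ¬T
  →2  F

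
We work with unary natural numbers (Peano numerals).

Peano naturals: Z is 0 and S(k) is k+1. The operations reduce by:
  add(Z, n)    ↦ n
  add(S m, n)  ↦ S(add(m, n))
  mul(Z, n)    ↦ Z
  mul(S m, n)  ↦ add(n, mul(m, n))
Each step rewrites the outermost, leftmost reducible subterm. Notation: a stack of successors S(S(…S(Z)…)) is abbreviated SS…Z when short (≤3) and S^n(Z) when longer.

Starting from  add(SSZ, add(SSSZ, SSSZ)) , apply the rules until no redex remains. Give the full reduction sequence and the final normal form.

Answer: normal form = S^8(Z)  (in 7 steps)

Derivation:
  start: add(SSZ, add(SSSZ, SSSZ))
  step 1: S(add(SZ, add(SSSZ, SSSZ)))
  step 2: S(S(add(Z, add(SSSZ, SSSZ))))
  step 3: S(S(add(SSSZ, SSSZ)))
  step 4: S(S(S(add(SSZ, SSSZ))))
  step 5: S(S(S(S(add(SZ, SSSZ)))))
  step 6: S(S(S(S(S(add(Z, SSSZ))))))
  step 7: S^8(Z)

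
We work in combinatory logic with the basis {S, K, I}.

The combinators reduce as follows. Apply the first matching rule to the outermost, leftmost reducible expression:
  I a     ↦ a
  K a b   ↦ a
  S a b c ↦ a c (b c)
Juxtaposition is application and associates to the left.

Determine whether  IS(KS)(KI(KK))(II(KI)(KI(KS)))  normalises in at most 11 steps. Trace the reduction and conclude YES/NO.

Answer: YES — reaches normal form SI in 8 ≤ 11 steps

Derivation:
  start: IS(KS)(KI(KK))(II(KI)(KI(KS)))
  step 1: S(KS)(KI(KK))(II(KI)(KI(KS)))
  step 2: KS(II(KI)(KI(KS)))(KI(KK)(II(KI)(KI(KS))))
  step 3: S(KI(KK)(II(KI)(KI(KS))))
  step 4: S(I(II(KI)(KI(KS))))
  step 5: S(II(KI)(KI(KS)))
  step 6: S(I(KI)(KI(KS)))
  step 7: S(KI(KI(KS)))
  step 8: SI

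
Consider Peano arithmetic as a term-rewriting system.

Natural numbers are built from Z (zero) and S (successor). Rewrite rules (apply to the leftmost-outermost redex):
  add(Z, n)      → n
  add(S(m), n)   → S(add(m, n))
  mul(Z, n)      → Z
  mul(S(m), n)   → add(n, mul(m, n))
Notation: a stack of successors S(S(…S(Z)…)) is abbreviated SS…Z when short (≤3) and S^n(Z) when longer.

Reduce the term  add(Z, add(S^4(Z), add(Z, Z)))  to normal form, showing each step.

Answer: normal form = S^4(Z)  (in 7 steps)

Reduction:
  start: add(Z, add(S^4(Z), add(Z, Z)))
  step 1: add(S^4(Z), add(Z, Z))
  step 2: S(add(SSSZ, add(Z, Z)))
  step 3: S(S(add(SSZ, add(Z, Z))))
  step 4: S(S(S(add(SZ, add(Z, Z)))))
  step 5: S(S(S(S(add(Z, add(Z, Z))))))
  step 6: S(S(S(S(add(Z, Z)))))
  step 7: S^4(Z)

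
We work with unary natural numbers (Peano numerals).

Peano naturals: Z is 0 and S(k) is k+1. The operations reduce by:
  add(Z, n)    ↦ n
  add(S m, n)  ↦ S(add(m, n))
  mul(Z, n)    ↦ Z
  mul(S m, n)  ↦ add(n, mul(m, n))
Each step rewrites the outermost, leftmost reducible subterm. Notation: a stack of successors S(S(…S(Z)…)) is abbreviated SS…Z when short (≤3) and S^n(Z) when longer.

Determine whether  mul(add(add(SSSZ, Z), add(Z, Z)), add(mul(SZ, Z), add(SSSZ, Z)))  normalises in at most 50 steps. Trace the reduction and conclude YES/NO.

  start: mul(add(add(SSSZ, Z), add(Z, Z)), add(mul(SZ, Z), add(SSSZ, Z)))
  →1  mul(add(S(add(SSZ, Z)), add(Z, Z)), add(mul(SZ, Z), add(SSSZ, Z)))
  →2  mul(S(add(add(SSZ, Z), add(Z, Z))), add(mul(SZ, Z), add(SSSZ, Z)))
  →3  add(add(mul(SZ, Z), add(SSSZ, Z)), mul(add(add(SSZ, Z), add(Z, Z)), add(mul(SZ, Z), add(SSSZ, Z))))
  →4  add(add(add(Z, mul(Z, Z)), add(SSSZ, Z)), mul(add(add(SSZ, Z), add(Z, Z)), add(mul(SZ, Z), add(SSSZ, Z))))
  →5  add(add(mul(Z, Z), add(SSSZ, Z)), mul(add(add(SSZ, Z), add(Z, Z)), add(mul(SZ, Z), add(SSSZ, Z))))
  →6  add(add(Z, add(SSSZ, Z)), mul(add(add(SSZ, Z), add(Z, Z)), add(mul(SZ, Z), add(SSSZ, Z))))
  →7  add(add(SSSZ, Z), mul(add(add(SSZ, Z), add(Z, Z)), add(mul(SZ, Z), add(SSSZ, Z))))
  →8  add(S(add(SSZ, Z)), mul(add(add(SSZ, Z), add(Z, Z)), add(mul(SZ, Z), add(SSSZ, Z))))
  →9  S(add(add(SSZ, Z), mul(add(add(SSZ, Z), add(Z, Z)), add(mul(SZ, Z), add(SSSZ, Z)))))
  →10  S(add(S(add(SZ, Z)), mul(add(add(SSZ, Z), add(Z, Z)), add(mul(SZ, Z), add(SSSZ, Z)))))
  →11  S(S(add(add(SZ, Z), mul(add(add(SSZ, Z), add(Z, Z)), add(mul(SZ, Z), add(SSSZ, Z))))))
  →12  S(S(add(S(add(Z, Z)), mul(add(add(SSZ, Z), add(Z, Z)), add(mul(SZ, Z), add(SSSZ, Z))))))
  →13  S(S(S(add(add(Z, Z), mul(add(add(SSZ, Z), add(Z, Z)), add(mul(SZ, Z), add(SSSZ, Z)))))))
  →14  S(S(S(add(Z, mul(add(add(SSZ, Z), add(Z, Z)), add(mul(SZ, Z), add(SSSZ, Z)))))))
  →15  S(S(S(mul(add(add(SSZ, Z), add(Z, Z)), add(mul(SZ, Z), add(SSSZ, Z))))))
  →16  S(S(S(mul(add(S(add(SZ, Z)), add(Z, Z)), add(mul(SZ, Z), add(SSSZ, Z))))))
  →17  S(S(S(mul(S(add(add(SZ, Z), add(Z, Z))), add(mul(SZ, Z), add(SSSZ, Z))))))
  →18  S(S(S(add(add(mul(SZ, Z), add(SSSZ, Z)), mul(add(add(SZ, Z), add(Z, Z)), add(mul(SZ, Z), add(SSSZ, Z)))))))
  →19  S(S(S(add(add(add(Z, mul(Z, Z)), add(SSSZ, Z)), mul(add(add(SZ, Z), add(Z, Z)), add(mul(SZ, Z), add(SSSZ, Z)))))))
  →20  S(S(S(add(add(mul(Z, Z), add(SSSZ, Z)), mul(add(add(SZ, Z), add(Z, Z)), add(mul(SZ, Z), add(SSSZ, Z)))))))
  →21  S(S(S(add(add(Z, add(SSSZ, Z)), mul(add(add(SZ, Z), add(Z, Z)), add(mul(SZ, Z), add(SSSZ, Z)))))))
  →22  S(S(S(add(add(SSSZ, Z), mul(add(add(SZ, Z), add(Z, Z)), add(mul(SZ, Z), add(SSSZ, Z)))))))
  →23  S(S(S(add(S(add(SSZ, Z)), mul(add(add(SZ, Z), add(Z, Z)), add(mul(SZ, Z), add(SSSZ, Z)))))))
  →24  S(S(S(S(add(add(SSZ, Z), mul(add(add(SZ, Z), add(Z, Z)), add(mul(SZ, Z), add(SSSZ, Z))))))))
  →25  S(S(S(S(add(S(add(SZ, Z)), mul(add(add(SZ, Z), add(Z, Z)), add(mul(SZ, Z), add(SSSZ, Z))))))))
  →26  S(S(S(S(S(add(add(SZ, Z), mul(add(add(SZ, Z), add(Z, Z)), add(mul(SZ, Z), add(SSSZ, Z)))))))))
  →27  S(S(S(S(S(add(S(add(Z, Z)), mul(add(add(SZ, Z), add(Z, Z)), add(mul(SZ, Z), add(SSSZ, Z)))))))))
  →28  S(S(S(S(S(S(add(add(Z, Z), mul(add(add(SZ, Z), add(Z, Z)), add(mul(SZ, Z), add(SSSZ, Z))))))))))
  →29  S(S(S(S(S(S(add(Z, mul(add(add(SZ, Z), add(Z, Z)), add(mul(SZ, Z), add(SSSZ, Z))))))))))
  →30  S(S(S(S(S(S(mul(add(add(SZ, Z), add(Z, Z)), add(mul(SZ, Z), add(SSSZ, Z)))))))))
  →31  S(S(S(S(S(S(mul(add(S(add(Z, Z)), add(Z, Z)), add(mul(SZ, Z), add(SSSZ, Z)))))))))
  →32  S(S(S(S(S(S(mul(S(add(add(Z, Z), add(Z, Z))), add(mul(SZ, Z), add(SSSZ, Z)))))))))
  →33  S(S(S(S(S(S(add(add(mul(SZ, Z), add(SSSZ, Z)), mul(add(add(Z, Z), add(Z, Z)), add(mul(SZ, Z), add(SSSZ, Z))))))))))
  →34  S(S(S(S(S(S(add(add(add(Z, mul(Z, Z)), add(SSSZ, Z)), mul(add(add(Z, Z), add(Z, Z)), add(mul(SZ, Z), add(SSSZ, Z))))))))))
  →35  S(S(S(S(S(S(add(add(mul(Z, Z), add(SSSZ, Z)), mul(add(add(Z, Z), add(Z, Z)), add(mul(SZ, Z), add(SSSZ, Z))))))))))
  →36  S(S(S(S(S(S(add(add(Z, add(SSSZ, Z)), mul(add(add(Z, Z), add(Z, Z)), add(mul(SZ, Z), add(SSSZ, Z))))))))))
  →37  S(S(S(S(S(S(add(add(SSSZ, Z), mul(add(add(Z, Z), add(Z, Z)), add(mul(SZ, Z), add(SSSZ, Z))))))))))
  →38  S(S(S(S(S(S(add(S(add(SSZ, Z)), mul(add(add(Z, Z), add(Z, Z)), add(mul(SZ, Z), add(SSSZ, Z))))))))))
  →39  S(S(S(S(S(S(S(add(add(SSZ, Z), mul(add(add(Z, Z), add(Z, Z)), add(mul(SZ, Z), add(SSSZ, Z)))))))))))
  →40  S(S(S(S(S(S(S(add(S(add(SZ, Z)), mul(add(add(Z, Z), add(Z, Z)), add(mul(SZ, Z), add(SSSZ, Z)))))))))))
  →41  S(S(S(S(S(S(S(S(add(add(SZ, Z), mul(add(add(Z, Z), add(Z, Z)), add(mul(SZ, Z), add(SSSZ, Z))))))))))))
  →42  S(S(S(S(S(S(S(S(add(S(add(Z, Z)), mul(add(add(Z, Z), add(Z, Z)), add(mul(SZ, Z), add(SSSZ, Z))))))))))))
  →43  S(S(S(S(S(S(S(S(S(add(add(Z, Z), mul(add(add(Z, Z), add(Z, Z)), add(mul(SZ, Z), add(SSSZ, Z)))))))))))))
  →44  S(S(S(S(S(S(S(S(S(add(Z, mul(add(add(Z, Z), add(Z, Z)), add(mul(SZ, Z), add(SSSZ, Z)))))))))))))
  →45  S(S(S(S(S(S(S(S(S(mul(add(add(Z, Z), add(Z, Z)), add(mul(SZ, Z), add(SSSZ, Z))))))))))))
  →46  S(S(S(S(S(S(S(S(S(mul(add(Z, add(Z, Z)), add(mul(SZ, Z), add(SSSZ, Z))))))))))))
  →47  S(S(S(S(S(S(S(S(S(mul(add(Z, Z), add(mul(SZ, Z), add(SSSZ, Z))))))))))))
  →48  S(S(S(S(S(S(S(S(S(mul(Z, add(mul(SZ, Z), add(SSSZ, Z))))))))))))
  →49  S^9(Z)

Answer: YES — reaches normal form S^9(Z) in 49 ≤ 50 steps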